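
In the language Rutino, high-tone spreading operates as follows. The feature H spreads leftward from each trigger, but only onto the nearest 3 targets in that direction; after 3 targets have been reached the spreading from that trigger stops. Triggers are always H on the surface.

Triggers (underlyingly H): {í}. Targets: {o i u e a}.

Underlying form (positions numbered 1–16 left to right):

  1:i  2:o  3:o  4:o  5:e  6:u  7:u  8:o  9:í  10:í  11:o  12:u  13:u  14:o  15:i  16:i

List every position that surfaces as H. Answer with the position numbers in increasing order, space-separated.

6 7 8 9 10

From /í/ at 9 leftward: 8 /o/ → H; 7 /u/ → H; 6 /u/ → H; bound reached.
From /í/ at 10 leftward: 9 /í/ is itself a trigger — this domain ends here.
Targets with no active source: positions 1 2 3 4 5 11 12 13 14 15 16 stay [-high tone].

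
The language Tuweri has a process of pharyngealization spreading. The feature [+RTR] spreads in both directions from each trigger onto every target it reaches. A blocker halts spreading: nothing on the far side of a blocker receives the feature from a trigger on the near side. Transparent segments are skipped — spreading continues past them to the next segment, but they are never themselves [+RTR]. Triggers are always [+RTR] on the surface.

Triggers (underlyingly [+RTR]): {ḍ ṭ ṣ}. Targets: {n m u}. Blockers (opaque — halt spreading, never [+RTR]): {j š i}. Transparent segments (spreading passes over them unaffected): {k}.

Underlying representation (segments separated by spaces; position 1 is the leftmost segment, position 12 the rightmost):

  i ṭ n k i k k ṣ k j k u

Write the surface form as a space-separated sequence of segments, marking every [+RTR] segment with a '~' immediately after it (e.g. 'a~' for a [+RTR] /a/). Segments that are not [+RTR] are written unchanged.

From /ṭ/ at 2 rightward: 3 /n/ → [+RTR]; 4 /k/ transparent; 5 /i/ blocks.
From /ṭ/ at 2 leftward: 1 /i/ blocks.
From /ṣ/ at 8 rightward: 9 /k/ transparent; 10 /j/ blocks.
From /ṣ/ at 8 leftward: 7 /k/ transparent; 6 /k/ transparent; 5 /i/ blocks.
Target with no active source: position 12 stays [-emphatic].
[+RTR] positions on the surface: 2 3 8.

i ṭ~ n~ k i k k ṣ~ k j k u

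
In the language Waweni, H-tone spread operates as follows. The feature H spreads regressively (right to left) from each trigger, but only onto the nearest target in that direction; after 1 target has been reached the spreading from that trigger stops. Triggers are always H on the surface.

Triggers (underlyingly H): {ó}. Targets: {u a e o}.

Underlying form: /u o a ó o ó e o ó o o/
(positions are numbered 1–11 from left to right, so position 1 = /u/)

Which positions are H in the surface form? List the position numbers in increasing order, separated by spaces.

From /ó/ at 4 leftward: 3 /a/ → H; bound reached.
From /ó/ at 6 leftward: 5 /o/ → H; bound reached.
From /ó/ at 9 leftward: 8 /o/ → H; bound reached.
Targets with no active source: positions 1 2 7 10 11 stay [-high tone].

3 4 5 6 8 9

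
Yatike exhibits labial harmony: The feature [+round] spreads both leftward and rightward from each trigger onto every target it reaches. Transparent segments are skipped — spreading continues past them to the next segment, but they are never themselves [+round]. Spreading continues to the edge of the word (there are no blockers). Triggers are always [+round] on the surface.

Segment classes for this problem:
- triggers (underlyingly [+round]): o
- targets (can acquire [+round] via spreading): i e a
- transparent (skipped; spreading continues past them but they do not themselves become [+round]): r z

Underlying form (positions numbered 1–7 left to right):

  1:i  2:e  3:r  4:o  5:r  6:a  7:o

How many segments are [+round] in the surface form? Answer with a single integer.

From /o/ at 4 rightward: 5 /r/ transparent; 6 /a/ → [+round]; 7 /o/ is itself a trigger — this domain ends here.
From /o/ at 4 leftward: 3 /r/ transparent; 2 /e/ → [+round]; 1 /i/ → [+round]; word edge.
From /o/ at 7 rightward: word edge.
From /o/ at 7 leftward: 6 /a/ → [+round]; 5 /r/ transparent; 4 /o/ is itself a trigger — this domain ends here.
[+round] positions on the surface: 1 2 4 6 7.

5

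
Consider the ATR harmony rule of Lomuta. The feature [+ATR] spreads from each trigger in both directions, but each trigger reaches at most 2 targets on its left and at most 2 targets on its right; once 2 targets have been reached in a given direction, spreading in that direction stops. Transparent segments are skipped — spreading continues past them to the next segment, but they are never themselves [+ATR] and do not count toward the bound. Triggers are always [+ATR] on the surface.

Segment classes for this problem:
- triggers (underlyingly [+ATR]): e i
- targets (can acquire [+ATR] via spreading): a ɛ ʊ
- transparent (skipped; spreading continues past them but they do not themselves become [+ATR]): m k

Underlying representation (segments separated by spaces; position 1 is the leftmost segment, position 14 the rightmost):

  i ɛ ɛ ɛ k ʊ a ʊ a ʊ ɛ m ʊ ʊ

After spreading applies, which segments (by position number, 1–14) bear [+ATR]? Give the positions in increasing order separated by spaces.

From /i/ at 1 rightward: 2 /ɛ/ → [+ATR]; 3 /ɛ/ → [+ATR]; bound reached.
From /i/ at 1 leftward: word edge.
Targets with no active source: positions 4 6 7 8 9 10 11 13 14 stay [-ATR].

1 2 3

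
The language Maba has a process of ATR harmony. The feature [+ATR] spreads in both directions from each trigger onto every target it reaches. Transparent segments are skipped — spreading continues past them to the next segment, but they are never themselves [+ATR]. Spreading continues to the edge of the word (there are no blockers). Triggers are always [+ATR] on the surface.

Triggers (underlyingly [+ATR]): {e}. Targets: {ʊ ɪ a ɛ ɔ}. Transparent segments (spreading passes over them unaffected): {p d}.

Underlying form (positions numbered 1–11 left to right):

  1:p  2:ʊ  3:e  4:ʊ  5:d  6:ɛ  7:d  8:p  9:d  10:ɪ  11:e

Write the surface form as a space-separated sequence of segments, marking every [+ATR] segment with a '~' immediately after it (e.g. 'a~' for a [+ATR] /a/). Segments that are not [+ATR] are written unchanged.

From /e/ at 3 rightward: 4 /ʊ/ → [+ATR]; 5 /d/ transparent; 6 /ɛ/ → [+ATR]; 7 /d/ transparent; 8 /p/ transparent; 9 /d/ transparent; 10 /ɪ/ → [+ATR]; 11 /e/ is itself a trigger — this domain ends here.
From /e/ at 3 leftward: 2 /ʊ/ → [+ATR]; 1 /p/ transparent; word edge.
From /e/ at 11 rightward: word edge.
From /e/ at 11 leftward: 10 /ɪ/ → [+ATR]; 9 /d/ transparent; 8 /p/ transparent; 7 /d/ transparent; 6 /ɛ/ → [+ATR]; 5 /d/ transparent; 4 /ʊ/ → [+ATR]; 3 /e/ is itself a trigger — this domain ends here.
[+ATR] positions on the surface: 2 3 4 6 10 11.

p ʊ~ e~ ʊ~ d ɛ~ d p d ɪ~ e~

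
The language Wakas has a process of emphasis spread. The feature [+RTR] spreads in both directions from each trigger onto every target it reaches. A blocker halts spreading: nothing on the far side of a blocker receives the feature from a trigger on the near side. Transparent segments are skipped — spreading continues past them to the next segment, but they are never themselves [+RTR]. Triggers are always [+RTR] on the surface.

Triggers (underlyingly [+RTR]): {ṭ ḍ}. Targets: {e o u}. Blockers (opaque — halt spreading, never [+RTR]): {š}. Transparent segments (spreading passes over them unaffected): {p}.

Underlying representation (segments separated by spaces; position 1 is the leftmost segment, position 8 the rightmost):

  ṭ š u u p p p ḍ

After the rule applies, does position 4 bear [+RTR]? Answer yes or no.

yes

From /ṭ/ at 1 rightward: 2 /š/ blocks.
From /ṭ/ at 1 leftward: word edge.
From /ḍ/ at 8 rightward: word edge.
From /ḍ/ at 8 leftward: 7 /p/ transparent; 6 /p/ transparent; 5 /p/ transparent; 4 /u/ → [+RTR]; 3 /u/ → [+RTR]; 2 /š/ blocks.
[+RTR] positions on the surface: 1 3 4 8.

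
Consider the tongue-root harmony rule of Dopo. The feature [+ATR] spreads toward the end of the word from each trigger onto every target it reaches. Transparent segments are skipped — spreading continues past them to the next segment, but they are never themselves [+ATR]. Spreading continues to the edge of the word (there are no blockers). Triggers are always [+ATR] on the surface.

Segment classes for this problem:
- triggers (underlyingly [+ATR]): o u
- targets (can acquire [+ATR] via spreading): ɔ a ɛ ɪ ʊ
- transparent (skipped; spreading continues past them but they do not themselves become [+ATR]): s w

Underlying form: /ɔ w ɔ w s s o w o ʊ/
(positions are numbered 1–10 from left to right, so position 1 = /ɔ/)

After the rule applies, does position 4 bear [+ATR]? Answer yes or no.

From /o/ at 7 rightward: 8 /w/ transparent; 9 /o/ is itself a trigger — this domain ends here.
From /o/ at 9 rightward: 10 /ʊ/ → [+ATR]; word edge.
Targets with no active source: positions 1 3 stay [-ATR].
[+ATR] positions on the surface: 7 9 10.

no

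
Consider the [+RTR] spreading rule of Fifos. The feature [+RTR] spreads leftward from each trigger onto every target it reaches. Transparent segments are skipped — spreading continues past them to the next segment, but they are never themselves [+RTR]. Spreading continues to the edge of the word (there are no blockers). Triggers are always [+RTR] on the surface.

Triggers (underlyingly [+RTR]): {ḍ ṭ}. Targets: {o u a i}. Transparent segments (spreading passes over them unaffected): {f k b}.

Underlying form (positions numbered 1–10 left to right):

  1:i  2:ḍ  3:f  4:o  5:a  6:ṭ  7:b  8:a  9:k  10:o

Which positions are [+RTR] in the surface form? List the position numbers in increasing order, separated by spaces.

1 2 4 5 6

From /ḍ/ at 2 leftward: 1 /i/ → [+RTR]; word edge.
From /ṭ/ at 6 leftward: 5 /a/ → [+RTR]; 4 /o/ → [+RTR]; 3 /f/ transparent; 2 /ḍ/ is itself a trigger — this domain ends here.
Targets with no active source: positions 8 10 stay [-emphatic].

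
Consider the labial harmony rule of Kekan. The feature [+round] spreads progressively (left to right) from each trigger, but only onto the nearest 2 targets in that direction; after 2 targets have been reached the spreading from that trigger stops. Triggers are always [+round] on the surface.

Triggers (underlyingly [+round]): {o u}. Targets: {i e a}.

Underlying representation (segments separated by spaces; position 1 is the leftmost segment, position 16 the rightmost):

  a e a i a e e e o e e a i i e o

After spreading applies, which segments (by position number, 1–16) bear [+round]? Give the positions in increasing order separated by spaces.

9 10 11 16

From /o/ at 9 rightward: 10 /e/ → [+round]; 11 /e/ → [+round]; bound reached.
From /o/ at 16 rightward: word edge.
Targets with no active source: positions 1 2 3 4 5 6 7 8 12 13 14 15 stay [-round].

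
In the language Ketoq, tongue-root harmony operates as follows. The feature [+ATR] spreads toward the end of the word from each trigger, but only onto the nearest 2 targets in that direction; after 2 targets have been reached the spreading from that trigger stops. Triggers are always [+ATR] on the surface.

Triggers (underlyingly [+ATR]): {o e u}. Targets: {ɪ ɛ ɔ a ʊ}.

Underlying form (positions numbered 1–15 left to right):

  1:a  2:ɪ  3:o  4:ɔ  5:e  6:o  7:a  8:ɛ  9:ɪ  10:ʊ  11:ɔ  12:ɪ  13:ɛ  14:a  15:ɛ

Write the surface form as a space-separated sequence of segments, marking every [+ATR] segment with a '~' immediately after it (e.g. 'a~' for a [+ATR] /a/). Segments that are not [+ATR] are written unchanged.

From /o/ at 3 rightward: 4 /ɔ/ → [+ATR]; 5 /e/ is itself a trigger — this domain ends here.
From /e/ at 5 rightward: 6 /o/ is itself a trigger — this domain ends here.
From /o/ at 6 rightward: 7 /a/ → [+ATR]; 8 /ɛ/ → [+ATR]; bound reached.
Targets with no active source: positions 1 2 9 10 11 12 13 14 15 stay [-ATR].
[+ATR] positions on the surface: 3 4 5 6 7 8.

a ɪ o~ ɔ~ e~ o~ a~ ɛ~ ɪ ʊ ɔ ɪ ɛ a ɛ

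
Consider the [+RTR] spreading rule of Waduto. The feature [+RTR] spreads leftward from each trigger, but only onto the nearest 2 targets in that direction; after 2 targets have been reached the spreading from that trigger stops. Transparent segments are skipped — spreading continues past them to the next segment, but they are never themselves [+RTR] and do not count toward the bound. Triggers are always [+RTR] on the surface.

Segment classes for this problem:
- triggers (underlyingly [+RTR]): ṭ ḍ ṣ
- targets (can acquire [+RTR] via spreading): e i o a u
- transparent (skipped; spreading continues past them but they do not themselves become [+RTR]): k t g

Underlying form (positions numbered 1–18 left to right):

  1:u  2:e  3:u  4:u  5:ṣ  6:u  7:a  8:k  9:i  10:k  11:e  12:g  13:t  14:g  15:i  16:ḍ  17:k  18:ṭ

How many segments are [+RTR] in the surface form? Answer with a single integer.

7

From /ṣ/ at 5 leftward: 4 /u/ → [+RTR]; 3 /u/ → [+RTR]; bound reached.
From /ḍ/ at 16 leftward: 15 /i/ → [+RTR]; 14 /g/ transparent; 13 /t/ transparent; 12 /g/ transparent; 11 /e/ → [+RTR]; bound reached.
From /ṭ/ at 18 leftward: 17 /k/ transparent; 16 /ḍ/ is itself a trigger — this domain ends here.
Targets with no active source: positions 1 2 6 7 9 stay [-emphatic].
[+RTR] positions on the surface: 3 4 5 11 15 16 18.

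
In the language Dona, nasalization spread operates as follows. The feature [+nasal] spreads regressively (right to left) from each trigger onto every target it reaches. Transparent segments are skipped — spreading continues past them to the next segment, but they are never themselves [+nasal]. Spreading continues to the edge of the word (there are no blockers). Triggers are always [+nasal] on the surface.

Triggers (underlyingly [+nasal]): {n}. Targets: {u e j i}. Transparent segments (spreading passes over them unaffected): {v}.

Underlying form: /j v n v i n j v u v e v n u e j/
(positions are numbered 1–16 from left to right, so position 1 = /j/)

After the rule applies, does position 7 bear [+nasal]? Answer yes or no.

yes

From /n/ at 3 leftward: 2 /v/ transparent; 1 /j/ → [+nasal]; word edge.
From /n/ at 6 leftward: 5 /i/ → [+nasal]; 4 /v/ transparent; 3 /n/ is itself a trigger — this domain ends here.
From /n/ at 13 leftward: 12 /v/ transparent; 11 /e/ → [+nasal]; 10 /v/ transparent; 9 /u/ → [+nasal]; 8 /v/ transparent; 7 /j/ → [+nasal]; 6 /n/ is itself a trigger — this domain ends here.
Targets with no active source: positions 14 15 16 stay [-nasal].
[+nasal] positions on the surface: 1 3 5 6 7 9 11 13.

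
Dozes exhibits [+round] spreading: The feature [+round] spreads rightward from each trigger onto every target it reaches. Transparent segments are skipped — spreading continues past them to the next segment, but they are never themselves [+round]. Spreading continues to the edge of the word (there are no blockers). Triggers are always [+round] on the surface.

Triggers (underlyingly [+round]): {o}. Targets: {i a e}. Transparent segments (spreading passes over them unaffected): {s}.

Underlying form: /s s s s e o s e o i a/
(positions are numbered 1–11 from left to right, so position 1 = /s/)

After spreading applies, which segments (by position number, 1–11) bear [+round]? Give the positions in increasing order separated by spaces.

6 8 9 10 11

From /o/ at 6 rightward: 7 /s/ transparent; 8 /e/ → [+round]; 9 /o/ is itself a trigger — this domain ends here.
From /o/ at 9 rightward: 10 /i/ → [+round]; 11 /a/ → [+round]; word edge.
Target with no active source: position 5 stays [-round].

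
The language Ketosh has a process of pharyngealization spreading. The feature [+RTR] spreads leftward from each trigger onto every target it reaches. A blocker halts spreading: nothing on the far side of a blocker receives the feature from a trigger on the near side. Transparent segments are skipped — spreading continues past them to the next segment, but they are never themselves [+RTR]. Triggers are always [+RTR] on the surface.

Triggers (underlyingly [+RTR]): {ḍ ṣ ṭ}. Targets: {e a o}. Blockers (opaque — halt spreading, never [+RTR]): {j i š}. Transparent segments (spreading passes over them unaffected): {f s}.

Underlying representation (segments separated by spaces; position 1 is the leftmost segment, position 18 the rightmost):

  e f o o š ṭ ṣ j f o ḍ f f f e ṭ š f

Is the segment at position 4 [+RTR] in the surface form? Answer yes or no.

From /ṭ/ at 6 leftward: 5 /š/ blocks.
From /ṣ/ at 7 leftward: 6 /ṭ/ is itself a trigger — this domain ends here.
From /ḍ/ at 11 leftward: 10 /o/ → [+RTR]; 9 /f/ transparent; 8 /j/ blocks.
From /ṭ/ at 16 leftward: 15 /e/ → [+RTR]; 14 /f/ transparent; 13 /f/ transparent; 12 /f/ transparent; 11 /ḍ/ is itself a trigger — this domain ends here.
Targets with no active source: positions 1 3 4 stay [-emphatic].
[+RTR] positions on the surface: 6 7 10 11 15 16.

no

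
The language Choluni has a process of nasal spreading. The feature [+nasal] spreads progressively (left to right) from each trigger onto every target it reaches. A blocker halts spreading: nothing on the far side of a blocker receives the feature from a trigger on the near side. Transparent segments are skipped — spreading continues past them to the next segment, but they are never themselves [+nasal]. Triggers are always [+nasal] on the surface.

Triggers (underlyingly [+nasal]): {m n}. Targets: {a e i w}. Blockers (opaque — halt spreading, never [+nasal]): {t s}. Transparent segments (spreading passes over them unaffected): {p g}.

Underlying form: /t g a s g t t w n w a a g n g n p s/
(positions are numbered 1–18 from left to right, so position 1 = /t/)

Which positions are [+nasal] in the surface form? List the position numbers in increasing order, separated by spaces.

From /n/ at 9 rightward: 10 /w/ → [+nasal]; 11 /a/ → [+nasal]; 12 /a/ → [+nasal]; 13 /g/ transparent; 14 /n/ is itself a trigger — this domain ends here.
From /n/ at 14 rightward: 15 /g/ transparent; 16 /n/ is itself a trigger — this domain ends here.
From /n/ at 16 rightward: 17 /p/ transparent; 18 /s/ blocks.
Targets with no active source: positions 3 8 stay [-nasal].

9 10 11 12 14 16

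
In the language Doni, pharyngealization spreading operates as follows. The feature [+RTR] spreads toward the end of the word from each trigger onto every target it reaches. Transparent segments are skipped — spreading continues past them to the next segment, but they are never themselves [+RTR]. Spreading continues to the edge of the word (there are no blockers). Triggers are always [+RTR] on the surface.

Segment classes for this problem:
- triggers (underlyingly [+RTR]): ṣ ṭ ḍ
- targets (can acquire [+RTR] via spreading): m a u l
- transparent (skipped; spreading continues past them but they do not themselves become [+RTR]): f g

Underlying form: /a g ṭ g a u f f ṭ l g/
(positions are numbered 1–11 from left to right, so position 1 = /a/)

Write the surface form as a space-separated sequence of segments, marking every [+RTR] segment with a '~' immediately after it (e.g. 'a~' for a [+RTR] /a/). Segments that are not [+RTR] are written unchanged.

From /ṭ/ at 3 rightward: 4 /g/ transparent; 5 /a/ → [+RTR]; 6 /u/ → [+RTR]; 7 /f/ transparent; 8 /f/ transparent; 9 /ṭ/ is itself a trigger — this domain ends here.
From /ṭ/ at 9 rightward: 10 /l/ → [+RTR]; 11 /g/ transparent; word edge.
Target with no active source: position 1 stays [-emphatic].
[+RTR] positions on the surface: 3 5 6 9 10.

a g ṭ~ g a~ u~ f f ṭ~ l~ g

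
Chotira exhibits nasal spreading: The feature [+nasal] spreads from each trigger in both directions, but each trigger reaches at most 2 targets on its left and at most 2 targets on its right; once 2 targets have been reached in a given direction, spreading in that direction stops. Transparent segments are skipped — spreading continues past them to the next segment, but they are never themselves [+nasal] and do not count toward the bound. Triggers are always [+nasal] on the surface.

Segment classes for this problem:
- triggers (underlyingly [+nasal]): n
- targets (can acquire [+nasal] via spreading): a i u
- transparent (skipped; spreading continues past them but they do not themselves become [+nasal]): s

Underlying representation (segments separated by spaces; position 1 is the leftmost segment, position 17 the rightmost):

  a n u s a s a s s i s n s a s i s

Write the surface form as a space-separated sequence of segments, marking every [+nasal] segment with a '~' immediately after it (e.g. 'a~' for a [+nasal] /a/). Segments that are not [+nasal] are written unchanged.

From /n/ at 2 rightward: 3 /u/ → [+nasal]; 4 /s/ transparent; 5 /a/ → [+nasal]; bound reached.
From /n/ at 2 leftward: 1 /a/ → [+nasal]; word edge.
From /n/ at 12 rightward: 13 /s/ transparent; 14 /a/ → [+nasal]; 15 /s/ transparent; 16 /i/ → [+nasal]; bound reached.
From /n/ at 12 leftward: 11 /s/ transparent; 10 /i/ → [+nasal]; 9 /s/ transparent; 8 /s/ transparent; 7 /a/ → [+nasal]; bound reached.
[+nasal] positions on the surface: 1 2 3 5 7 10 12 14 16.

a~ n~ u~ s a~ s a~ s s i~ s n~ s a~ s i~ s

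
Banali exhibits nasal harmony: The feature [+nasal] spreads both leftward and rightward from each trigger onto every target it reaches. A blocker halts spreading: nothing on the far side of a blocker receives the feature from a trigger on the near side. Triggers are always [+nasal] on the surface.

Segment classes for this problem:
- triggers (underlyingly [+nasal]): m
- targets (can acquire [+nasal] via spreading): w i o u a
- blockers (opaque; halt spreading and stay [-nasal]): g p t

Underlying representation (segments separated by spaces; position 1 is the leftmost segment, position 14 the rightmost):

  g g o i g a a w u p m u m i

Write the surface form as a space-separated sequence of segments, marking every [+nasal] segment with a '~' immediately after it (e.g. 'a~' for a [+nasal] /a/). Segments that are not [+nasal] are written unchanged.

From /m/ at 11 rightward: 12 /u/ → [+nasal]; 13 /m/ is itself a trigger — this domain ends here.
From /m/ at 11 leftward: 10 /p/ blocks.
From /m/ at 13 rightward: 14 /i/ → [+nasal]; word edge.
From /m/ at 13 leftward: 12 /u/ → [+nasal]; 11 /m/ is itself a trigger — this domain ends here.
Targets with no active source: positions 3 4 6 7 8 9 stay [-nasal].
[+nasal] positions on the surface: 11 12 13 14.

g g o i g a a w u p m~ u~ m~ i~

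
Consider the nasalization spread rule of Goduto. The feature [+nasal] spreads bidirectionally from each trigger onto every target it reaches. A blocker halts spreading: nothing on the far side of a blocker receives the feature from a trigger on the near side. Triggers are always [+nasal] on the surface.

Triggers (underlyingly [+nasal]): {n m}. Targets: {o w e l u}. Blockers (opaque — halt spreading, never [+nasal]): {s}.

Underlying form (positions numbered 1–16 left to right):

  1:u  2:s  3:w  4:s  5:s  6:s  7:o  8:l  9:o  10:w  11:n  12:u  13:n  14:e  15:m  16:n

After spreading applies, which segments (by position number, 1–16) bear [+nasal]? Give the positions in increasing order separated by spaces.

From /n/ at 11 rightward: 12 /u/ → [+nasal]; 13 /n/ is itself a trigger — this domain ends here.
From /n/ at 11 leftward: 10 /w/ → [+nasal]; 9 /o/ → [+nasal]; 8 /l/ → [+nasal]; 7 /o/ → [+nasal]; 6 /s/ blocks.
From /n/ at 13 rightward: 14 /e/ → [+nasal]; 15 /m/ is itself a trigger — this domain ends here.
From /n/ at 13 leftward: 12 /u/ → [+nasal]; 11 /n/ is itself a trigger — this domain ends here.
From /m/ at 15 rightward: 16 /n/ is itself a trigger — this domain ends here.
From /m/ at 15 leftward: 14 /e/ → [+nasal]; 13 /n/ is itself a trigger — this domain ends here.
From /n/ at 16 rightward: word edge.
From /n/ at 16 leftward: 15 /m/ is itself a trigger — this domain ends here.
Targets with no active source: positions 1 3 stay [-nasal].

7 8 9 10 11 12 13 14 15 16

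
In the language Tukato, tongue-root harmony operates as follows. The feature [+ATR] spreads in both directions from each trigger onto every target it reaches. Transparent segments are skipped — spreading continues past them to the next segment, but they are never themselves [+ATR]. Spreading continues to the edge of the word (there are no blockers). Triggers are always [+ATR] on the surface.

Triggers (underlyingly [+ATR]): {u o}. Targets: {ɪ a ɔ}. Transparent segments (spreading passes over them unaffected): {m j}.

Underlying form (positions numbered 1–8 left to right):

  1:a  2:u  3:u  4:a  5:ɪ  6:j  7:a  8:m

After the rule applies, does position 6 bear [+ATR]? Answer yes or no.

From /u/ at 2 rightward: 3 /u/ is itself a trigger — this domain ends here.
From /u/ at 2 leftward: 1 /a/ → [+ATR]; word edge.
From /u/ at 3 rightward: 4 /a/ → [+ATR]; 5 /ɪ/ → [+ATR]; 6 /j/ transparent; 7 /a/ → [+ATR]; 8 /m/ transparent; word edge.
From /u/ at 3 leftward: 2 /u/ is itself a trigger — this domain ends here.
[+ATR] positions on the surface: 1 2 3 4 5 7.

no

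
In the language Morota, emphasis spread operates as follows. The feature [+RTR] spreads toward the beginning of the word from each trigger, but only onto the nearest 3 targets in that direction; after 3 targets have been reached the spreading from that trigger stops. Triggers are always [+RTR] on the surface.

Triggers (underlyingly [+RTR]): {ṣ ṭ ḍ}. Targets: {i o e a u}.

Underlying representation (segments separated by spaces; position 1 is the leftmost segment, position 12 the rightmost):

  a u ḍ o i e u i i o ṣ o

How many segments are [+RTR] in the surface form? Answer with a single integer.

7

From /ḍ/ at 3 leftward: 2 /u/ → [+RTR]; 1 /a/ → [+RTR]; word edge.
From /ṣ/ at 11 leftward: 10 /o/ → [+RTR]; 9 /i/ → [+RTR]; 8 /i/ → [+RTR]; bound reached.
Targets with no active source: positions 4 5 6 7 12 stay [-emphatic].
[+RTR] positions on the surface: 1 2 3 8 9 10 11.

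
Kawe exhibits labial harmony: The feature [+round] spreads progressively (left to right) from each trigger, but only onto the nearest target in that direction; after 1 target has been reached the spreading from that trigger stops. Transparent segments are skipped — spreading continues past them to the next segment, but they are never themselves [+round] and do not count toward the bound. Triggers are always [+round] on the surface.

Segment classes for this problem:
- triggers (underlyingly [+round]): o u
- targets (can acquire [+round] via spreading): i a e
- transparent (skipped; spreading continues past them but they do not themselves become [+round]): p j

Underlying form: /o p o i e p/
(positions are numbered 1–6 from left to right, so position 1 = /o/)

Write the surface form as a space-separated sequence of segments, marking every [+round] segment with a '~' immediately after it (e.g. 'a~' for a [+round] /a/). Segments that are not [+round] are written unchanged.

From /o/ at 1 rightward: 2 /p/ transparent; 3 /o/ is itself a trigger — this domain ends here.
From /o/ at 3 rightward: 4 /i/ → [+round]; bound reached.
Target with no active source: position 5 stays [-round].
[+round] positions on the surface: 1 3 4.

o~ p o~ i~ e p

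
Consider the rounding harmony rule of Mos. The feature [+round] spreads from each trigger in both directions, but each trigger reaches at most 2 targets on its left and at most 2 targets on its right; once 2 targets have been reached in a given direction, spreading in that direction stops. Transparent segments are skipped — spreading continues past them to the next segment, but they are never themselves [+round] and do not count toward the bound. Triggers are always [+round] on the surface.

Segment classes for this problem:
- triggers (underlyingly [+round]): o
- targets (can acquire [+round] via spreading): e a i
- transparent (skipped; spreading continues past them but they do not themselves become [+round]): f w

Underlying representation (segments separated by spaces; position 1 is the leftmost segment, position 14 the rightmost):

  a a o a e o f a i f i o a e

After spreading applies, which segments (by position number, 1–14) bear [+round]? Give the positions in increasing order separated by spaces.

1 2 3 4 5 6 8 9 11 12 13 14

From /o/ at 3 rightward: 4 /a/ → [+round]; 5 /e/ → [+round]; bound reached.
From /o/ at 3 leftward: 2 /a/ → [+round]; 1 /a/ → [+round]; bound reached.
From /o/ at 6 rightward: 7 /f/ transparent; 8 /a/ → [+round]; 9 /i/ → [+round]; bound reached.
From /o/ at 6 leftward: 5 /e/ → [+round]; 4 /a/ → [+round]; bound reached.
From /o/ at 12 rightward: 13 /a/ → [+round]; 14 /e/ → [+round]; bound reached.
From /o/ at 12 leftward: 11 /i/ → [+round]; 10 /f/ transparent; 9 /i/ → [+round]; bound reached.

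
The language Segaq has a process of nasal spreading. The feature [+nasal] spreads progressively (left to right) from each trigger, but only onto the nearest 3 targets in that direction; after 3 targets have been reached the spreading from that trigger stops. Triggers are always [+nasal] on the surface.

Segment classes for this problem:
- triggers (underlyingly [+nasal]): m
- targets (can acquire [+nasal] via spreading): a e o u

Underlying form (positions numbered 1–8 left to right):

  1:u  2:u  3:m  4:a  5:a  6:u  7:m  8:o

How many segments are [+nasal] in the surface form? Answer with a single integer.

6

From /m/ at 3 rightward: 4 /a/ → [+nasal]; 5 /a/ → [+nasal]; 6 /u/ → [+nasal]; bound reached.
From /m/ at 7 rightward: 8 /o/ → [+nasal]; word edge.
Targets with no active source: positions 1 2 stay [-nasal].
[+nasal] positions on the surface: 3 4 5 6 7 8.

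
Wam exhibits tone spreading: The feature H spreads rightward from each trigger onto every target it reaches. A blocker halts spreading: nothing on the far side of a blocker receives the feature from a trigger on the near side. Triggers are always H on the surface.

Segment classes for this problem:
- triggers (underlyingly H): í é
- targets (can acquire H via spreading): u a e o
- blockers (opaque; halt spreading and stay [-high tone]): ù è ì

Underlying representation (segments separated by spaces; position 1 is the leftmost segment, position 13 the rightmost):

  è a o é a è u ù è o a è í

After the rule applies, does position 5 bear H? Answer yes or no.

From /é/ at 4 rightward: 5 /a/ → H; 6 /è/ blocks.
From /í/ at 13 rightward: word edge.
Targets with no active source: positions 2 3 7 10 11 stay [-high tone].
H positions on the surface: 4 5 13.

yes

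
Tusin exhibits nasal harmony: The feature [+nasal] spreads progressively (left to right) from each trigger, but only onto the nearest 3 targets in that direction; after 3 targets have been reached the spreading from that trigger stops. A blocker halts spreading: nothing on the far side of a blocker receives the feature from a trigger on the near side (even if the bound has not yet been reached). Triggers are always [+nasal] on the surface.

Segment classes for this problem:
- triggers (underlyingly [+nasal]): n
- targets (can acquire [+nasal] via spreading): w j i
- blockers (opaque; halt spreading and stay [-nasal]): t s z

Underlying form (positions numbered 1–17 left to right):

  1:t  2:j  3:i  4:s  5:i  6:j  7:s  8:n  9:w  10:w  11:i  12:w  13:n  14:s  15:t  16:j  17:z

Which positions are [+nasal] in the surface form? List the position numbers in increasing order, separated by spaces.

From /n/ at 8 rightward: 9 /w/ → [+nasal]; 10 /w/ → [+nasal]; 11 /i/ → [+nasal]; bound reached.
From /n/ at 13 rightward: 14 /s/ blocks.
Targets with no active source: positions 2 3 5 6 12 16 stay [-nasal].

8 9 10 11 13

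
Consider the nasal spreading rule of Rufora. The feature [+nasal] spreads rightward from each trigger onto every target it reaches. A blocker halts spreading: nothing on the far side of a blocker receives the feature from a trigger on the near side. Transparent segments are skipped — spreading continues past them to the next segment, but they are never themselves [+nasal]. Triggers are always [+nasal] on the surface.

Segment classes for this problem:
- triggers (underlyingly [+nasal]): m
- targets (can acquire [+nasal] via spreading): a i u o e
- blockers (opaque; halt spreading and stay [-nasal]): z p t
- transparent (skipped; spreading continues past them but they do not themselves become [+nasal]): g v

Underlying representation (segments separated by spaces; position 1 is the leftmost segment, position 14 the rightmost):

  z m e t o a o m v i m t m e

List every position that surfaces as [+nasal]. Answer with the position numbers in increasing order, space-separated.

2 3 8 10 11 13 14

From /m/ at 2 rightward: 3 /e/ → [+nasal]; 4 /t/ blocks.
From /m/ at 8 rightward: 9 /v/ transparent; 10 /i/ → [+nasal]; 11 /m/ is itself a trigger — this domain ends here.
From /m/ at 11 rightward: 12 /t/ blocks.
From /m/ at 13 rightward: 14 /e/ → [+nasal]; word edge.
Targets with no active source: positions 5 6 7 stay [-nasal].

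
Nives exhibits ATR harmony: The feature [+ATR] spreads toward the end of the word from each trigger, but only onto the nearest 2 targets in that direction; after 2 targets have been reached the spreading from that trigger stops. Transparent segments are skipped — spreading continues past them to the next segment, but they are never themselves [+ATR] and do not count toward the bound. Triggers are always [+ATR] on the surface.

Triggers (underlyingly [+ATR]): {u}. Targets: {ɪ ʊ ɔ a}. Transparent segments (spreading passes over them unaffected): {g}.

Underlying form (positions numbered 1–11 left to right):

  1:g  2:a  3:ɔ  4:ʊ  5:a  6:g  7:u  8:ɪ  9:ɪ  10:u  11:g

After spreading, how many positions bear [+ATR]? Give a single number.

4

From /u/ at 7 rightward: 8 /ɪ/ → [+ATR]; 9 /ɪ/ → [+ATR]; bound reached.
From /u/ at 10 rightward: 11 /g/ transparent; word edge.
Targets with no active source: positions 2 3 4 5 stay [-ATR].
[+ATR] positions on the surface: 7 8 9 10.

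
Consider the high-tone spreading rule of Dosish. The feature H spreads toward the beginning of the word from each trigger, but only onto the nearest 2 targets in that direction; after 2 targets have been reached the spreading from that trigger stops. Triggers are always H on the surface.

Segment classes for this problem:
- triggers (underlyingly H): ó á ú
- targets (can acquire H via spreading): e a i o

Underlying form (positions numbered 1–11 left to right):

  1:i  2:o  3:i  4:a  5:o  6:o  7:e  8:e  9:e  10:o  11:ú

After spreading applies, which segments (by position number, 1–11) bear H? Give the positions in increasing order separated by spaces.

9 10 11

From /ú/ at 11 leftward: 10 /o/ → H; 9 /e/ → H; bound reached.
Targets with no active source: positions 1 2 3 4 5 6 7 8 stay [-high tone].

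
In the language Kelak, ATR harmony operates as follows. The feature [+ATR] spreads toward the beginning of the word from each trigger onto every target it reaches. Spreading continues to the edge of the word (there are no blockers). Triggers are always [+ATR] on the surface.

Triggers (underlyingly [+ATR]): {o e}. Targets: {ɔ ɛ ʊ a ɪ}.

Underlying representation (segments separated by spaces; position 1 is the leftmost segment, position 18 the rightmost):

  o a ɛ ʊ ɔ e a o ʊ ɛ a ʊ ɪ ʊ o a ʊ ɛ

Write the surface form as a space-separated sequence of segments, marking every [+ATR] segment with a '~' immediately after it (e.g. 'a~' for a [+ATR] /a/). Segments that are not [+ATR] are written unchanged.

o~ a~ ɛ~ ʊ~ ɔ~ e~ a~ o~ ʊ~ ɛ~ a~ ʊ~ ɪ~ ʊ~ o~ a ʊ ɛ

From /o/ at 1 leftward: word edge.
From /e/ at 6 leftward: 5 /ɔ/ → [+ATR]; 4 /ʊ/ → [+ATR]; 3 /ɛ/ → [+ATR]; 2 /a/ → [+ATR]; 1 /o/ is itself a trigger — this domain ends here.
From /o/ at 8 leftward: 7 /a/ → [+ATR]; 6 /e/ is itself a trigger — this domain ends here.
From /o/ at 15 leftward: 14 /ʊ/ → [+ATR]; 13 /ɪ/ → [+ATR]; 12 /ʊ/ → [+ATR]; 11 /a/ → [+ATR]; 10 /ɛ/ → [+ATR]; 9 /ʊ/ → [+ATR]; 8 /o/ is itself a trigger — this domain ends here.
Targets with no active source: positions 16 17 18 stay [-ATR].
[+ATR] positions on the surface: 1 2 3 4 5 6 7 8 9 10 11 12 13 14 15.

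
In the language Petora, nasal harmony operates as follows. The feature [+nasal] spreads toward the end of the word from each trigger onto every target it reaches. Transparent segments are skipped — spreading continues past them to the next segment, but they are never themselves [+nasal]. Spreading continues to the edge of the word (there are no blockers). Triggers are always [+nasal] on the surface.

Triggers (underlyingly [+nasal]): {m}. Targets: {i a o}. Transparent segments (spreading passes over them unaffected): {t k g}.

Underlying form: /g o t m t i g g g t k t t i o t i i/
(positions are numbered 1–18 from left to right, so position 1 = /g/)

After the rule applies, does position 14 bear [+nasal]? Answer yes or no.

yes

From /m/ at 4 rightward: 5 /t/ transparent; 6 /i/ → [+nasal]; 7 /g/ transparent; 8 /g/ transparent; 9 /g/ transparent; 10 /t/ transparent; 11 /k/ transparent; 12 /t/ transparent; 13 /t/ transparent; 14 /i/ → [+nasal]; 15 /o/ → [+nasal]; 16 /t/ transparent; 17 /i/ → [+nasal]; 18 /i/ → [+nasal]; word edge.
Target with no active source: position 2 stays [-nasal].
[+nasal] positions on the surface: 4 6 14 15 17 18.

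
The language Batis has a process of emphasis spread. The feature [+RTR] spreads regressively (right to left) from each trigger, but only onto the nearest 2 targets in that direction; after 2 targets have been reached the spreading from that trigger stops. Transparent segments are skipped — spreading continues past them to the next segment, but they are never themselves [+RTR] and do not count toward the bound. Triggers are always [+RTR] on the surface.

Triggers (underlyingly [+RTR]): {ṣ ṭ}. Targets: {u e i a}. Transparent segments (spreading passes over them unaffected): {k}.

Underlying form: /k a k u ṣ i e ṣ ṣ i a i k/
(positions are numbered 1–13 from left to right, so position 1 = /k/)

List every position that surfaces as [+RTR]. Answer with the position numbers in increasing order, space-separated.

2 4 5 6 7 8 9

From /ṣ/ at 5 leftward: 4 /u/ → [+RTR]; 3 /k/ transparent; 2 /a/ → [+RTR]; bound reached.
From /ṣ/ at 8 leftward: 7 /e/ → [+RTR]; 6 /i/ → [+RTR]; bound reached.
From /ṣ/ at 9 leftward: 8 /ṣ/ is itself a trigger — this domain ends here.
Targets with no active source: positions 10 11 12 stay [-emphatic].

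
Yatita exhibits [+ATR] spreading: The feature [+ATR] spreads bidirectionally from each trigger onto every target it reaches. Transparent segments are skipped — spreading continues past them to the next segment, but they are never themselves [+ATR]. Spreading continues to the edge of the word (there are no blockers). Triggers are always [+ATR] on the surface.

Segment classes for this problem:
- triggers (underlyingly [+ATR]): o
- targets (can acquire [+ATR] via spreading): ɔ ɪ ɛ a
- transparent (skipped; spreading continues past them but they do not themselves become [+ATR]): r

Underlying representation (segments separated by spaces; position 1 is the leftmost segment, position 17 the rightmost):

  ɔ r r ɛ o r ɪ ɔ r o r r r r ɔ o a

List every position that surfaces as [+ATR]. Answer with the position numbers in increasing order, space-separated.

1 4 5 7 8 10 15 16 17

From /o/ at 5 rightward: 6 /r/ transparent; 7 /ɪ/ → [+ATR]; 8 /ɔ/ → [+ATR]; 9 /r/ transparent; 10 /o/ is itself a trigger — this domain ends here.
From /o/ at 5 leftward: 4 /ɛ/ → [+ATR]; 3 /r/ transparent; 2 /r/ transparent; 1 /ɔ/ → [+ATR]; word edge.
From /o/ at 10 rightward: 11 /r/ transparent; 12 /r/ transparent; 13 /r/ transparent; 14 /r/ transparent; 15 /ɔ/ → [+ATR]; 16 /o/ is itself a trigger — this domain ends here.
From /o/ at 10 leftward: 9 /r/ transparent; 8 /ɔ/ → [+ATR]; 7 /ɪ/ → [+ATR]; 6 /r/ transparent; 5 /o/ is itself a trigger — this domain ends here.
From /o/ at 16 rightward: 17 /a/ → [+ATR]; word edge.
From /o/ at 16 leftward: 15 /ɔ/ → [+ATR]; 14 /r/ transparent; 13 /r/ transparent; 12 /r/ transparent; 11 /r/ transparent; 10 /o/ is itself a trigger — this domain ends here.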